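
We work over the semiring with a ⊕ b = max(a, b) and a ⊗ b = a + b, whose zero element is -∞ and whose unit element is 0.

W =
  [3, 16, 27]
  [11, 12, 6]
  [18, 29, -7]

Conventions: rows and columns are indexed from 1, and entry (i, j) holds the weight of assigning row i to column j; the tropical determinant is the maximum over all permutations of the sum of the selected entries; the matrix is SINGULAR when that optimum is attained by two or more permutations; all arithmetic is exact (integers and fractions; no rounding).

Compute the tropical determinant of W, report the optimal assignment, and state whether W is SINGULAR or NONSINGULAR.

σ = (1, 2, 3): 3 + 12 + (-7) = 8
σ = (1, 3, 2): 3 + 6 + 29 = 38
σ = (2, 1, 3): 16 + 11 + (-7) = 20
σ = (2, 3, 1): 16 + 6 + 18 = 40
σ = (3, 1, 2): 27 + 11 + 29 = 67
σ = (3, 2, 1): 27 + 12 + 18 = 57
Optimal value attained by: σ = (3, 1, 2).
Answer: det⊕(W) = 67; verdict: NONSINGULAR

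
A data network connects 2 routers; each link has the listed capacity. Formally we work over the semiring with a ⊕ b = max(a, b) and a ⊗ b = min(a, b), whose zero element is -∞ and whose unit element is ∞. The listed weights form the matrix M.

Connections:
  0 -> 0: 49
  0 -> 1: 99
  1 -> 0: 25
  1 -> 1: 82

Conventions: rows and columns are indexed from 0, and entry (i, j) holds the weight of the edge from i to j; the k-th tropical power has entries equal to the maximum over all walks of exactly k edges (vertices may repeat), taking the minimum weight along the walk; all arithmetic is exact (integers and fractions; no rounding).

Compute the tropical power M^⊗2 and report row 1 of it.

M^⊗2:
  [49, 82]
  [25, 82]
Answer: row 1 of M^⊗2 = [25, 82]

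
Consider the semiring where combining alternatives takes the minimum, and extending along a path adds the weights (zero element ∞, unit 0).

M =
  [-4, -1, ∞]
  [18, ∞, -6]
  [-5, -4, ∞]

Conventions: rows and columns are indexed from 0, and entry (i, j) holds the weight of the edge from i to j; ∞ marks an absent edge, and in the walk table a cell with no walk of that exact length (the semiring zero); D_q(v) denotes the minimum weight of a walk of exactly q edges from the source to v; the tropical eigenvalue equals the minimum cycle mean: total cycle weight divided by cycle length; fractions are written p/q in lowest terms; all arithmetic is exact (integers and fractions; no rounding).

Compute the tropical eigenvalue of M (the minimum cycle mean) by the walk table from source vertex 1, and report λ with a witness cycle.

q=0: [∞, 0, ∞]
q=1: [18, ∞, -6]
q=2: [-11, -10, ∞]
q=3: [-15, -12, -16]
Optimal cycle mean attained by: cycle 1->2->1, total (-6) + (-4), length 2.
Answer: λ = -5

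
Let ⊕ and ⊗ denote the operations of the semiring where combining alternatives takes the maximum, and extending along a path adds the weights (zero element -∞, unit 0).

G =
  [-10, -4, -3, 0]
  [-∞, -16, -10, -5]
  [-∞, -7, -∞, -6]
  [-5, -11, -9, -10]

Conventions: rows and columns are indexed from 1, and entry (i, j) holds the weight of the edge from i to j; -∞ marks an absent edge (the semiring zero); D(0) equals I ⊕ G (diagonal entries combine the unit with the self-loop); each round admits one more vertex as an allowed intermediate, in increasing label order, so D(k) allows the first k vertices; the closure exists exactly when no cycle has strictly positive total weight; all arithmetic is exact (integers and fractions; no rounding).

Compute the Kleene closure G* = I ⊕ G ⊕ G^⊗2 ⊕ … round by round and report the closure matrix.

D(0):
  [0, -4, -3, 0]
  [-∞, 0, -10, -5]
  [-∞, -7, 0, -6]
  [-5, -11, -9, 0]
D(1):
  [0, -4, -3, 0]
  [-∞, 0, -10, -5]
  [-∞, -7, 0, -6]
  [-5, -9, -8, 0]
D(2):
  [0, -4, -3, 0]
  [-∞, 0, -10, -5]
  [-∞, -7, 0, -6]
  [-5, -9, -8, 0]
D(3):
  [0, -4, -3, 0]
  [-∞, 0, -10, -5]
  [-∞, -7, 0, -6]
  [-5, -9, -8, 0]
D(4):
  [0, -4, -3, 0]
  [-10, 0, -10, -5]
  [-11, -7, 0, -6]
  [-5, -9, -8, 0]
Answer: G* = [[0, -4, -3, 0], [-10, 0, -10, -5], [-11, -7, 0, -6], [-5, -9, -8, 0]]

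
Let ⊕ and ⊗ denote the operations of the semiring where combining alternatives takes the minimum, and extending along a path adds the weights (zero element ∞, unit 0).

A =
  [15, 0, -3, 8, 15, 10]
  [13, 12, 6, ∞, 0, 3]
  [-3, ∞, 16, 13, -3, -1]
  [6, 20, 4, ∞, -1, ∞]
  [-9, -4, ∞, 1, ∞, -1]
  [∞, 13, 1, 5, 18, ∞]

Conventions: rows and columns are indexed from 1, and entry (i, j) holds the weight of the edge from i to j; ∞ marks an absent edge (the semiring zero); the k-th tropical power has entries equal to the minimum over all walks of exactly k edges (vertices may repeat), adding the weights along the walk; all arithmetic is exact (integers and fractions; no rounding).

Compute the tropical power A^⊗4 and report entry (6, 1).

A^⊗2:
  [-6, 11, 6, 10, -6, -4]
  [-9, -4, 4, 1, 3, -1]
  [-12, -7, -6, -2, 12, -4]
  [-10, -5, 3, 0, 1, -2]
  [6, -9, -12, -1, -4, -1]
  [-2, 14, 9, 14, -2, 0]
A^⊗3:
  [-15, -10, -9, -5, 3, -7]
  [-6, -9, -12, -1, -4, -1]
  [-9, -12, -15, -4, -9, -7]
  [-8, -10, -13, -2, -5, -2]
  [-15, -8, -3, -3, -15, -13]
  [-11, -6, -5, -1, 6, -3]
A^⊗4:
  [-12, -15, -18, -7, -12, -10]
  [-15, -8, -9, -3, -15, -13]
  [-18, -13, -12, -8, -18, -16]
  [-16, -9, -11, -4, -16, -14]
  [-24, -19, -18, -14, -8, -16]
  [-8, -11, -14, -3, -8, -6]
Key observation: the optimum is the walk 6->3->1->3->1, with weight 1 + (-3) + (-3) + (-3) = -8.
Optimal value attained by: walk 6->3->1->3->1.
Answer: (A^⊗4)[6][1] = -8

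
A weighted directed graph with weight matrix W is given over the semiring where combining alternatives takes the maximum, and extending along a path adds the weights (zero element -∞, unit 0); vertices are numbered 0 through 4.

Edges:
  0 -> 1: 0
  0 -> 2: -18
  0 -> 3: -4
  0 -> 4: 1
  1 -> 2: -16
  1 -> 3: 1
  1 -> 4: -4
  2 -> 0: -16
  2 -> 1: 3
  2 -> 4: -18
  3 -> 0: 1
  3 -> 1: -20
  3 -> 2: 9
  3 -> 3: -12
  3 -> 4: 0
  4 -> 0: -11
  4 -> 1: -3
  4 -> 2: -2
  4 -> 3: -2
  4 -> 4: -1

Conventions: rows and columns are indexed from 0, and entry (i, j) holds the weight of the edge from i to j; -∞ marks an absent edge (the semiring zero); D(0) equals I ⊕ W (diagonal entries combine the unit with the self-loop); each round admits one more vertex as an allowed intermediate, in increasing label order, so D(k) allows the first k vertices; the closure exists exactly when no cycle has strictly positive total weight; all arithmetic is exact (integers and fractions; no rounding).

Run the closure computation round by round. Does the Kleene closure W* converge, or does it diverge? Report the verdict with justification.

D(0):
  [0, 0, -18, -4, 1]
  [-∞, 0, -16, 1, -4]
  [-16, 3, 0, -∞, -18]
  [1, -20, 9, 0, 0]
  [-11, -3, -2, -2, 0]
D(1):
  [0, 0, -18, -4, 1]
  [-∞, 0, -16, 1, -4]
  [-16, 3, 0, -20, -15]
  [1, 1, 9, 0, 2]
  [-11, -3, -2, -2, 0]
Detection: at round 2, diagonal entry (3, 3) turns strictly positive.
Key observation: the cycle 3->0->1->3 has total weight 1 + 0 + 1, which is strictly positive.
Answer: DIVERGES — positive cycle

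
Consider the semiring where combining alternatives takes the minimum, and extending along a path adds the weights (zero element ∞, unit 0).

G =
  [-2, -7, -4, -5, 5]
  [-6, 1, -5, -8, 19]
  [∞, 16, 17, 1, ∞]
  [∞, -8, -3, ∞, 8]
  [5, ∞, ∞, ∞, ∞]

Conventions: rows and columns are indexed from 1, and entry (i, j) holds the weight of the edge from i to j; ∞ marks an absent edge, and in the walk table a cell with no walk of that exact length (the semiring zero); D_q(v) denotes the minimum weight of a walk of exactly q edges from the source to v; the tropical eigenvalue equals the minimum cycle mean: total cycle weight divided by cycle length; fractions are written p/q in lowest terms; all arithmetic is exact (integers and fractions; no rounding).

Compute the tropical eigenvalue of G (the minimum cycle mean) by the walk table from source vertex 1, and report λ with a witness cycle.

q=0: [0, ∞, ∞, ∞, ∞]
q=1: [-2, -7, -4, -5, 5]
q=2: [-13, -13, -12, -15, 3]
q=3: [-19, -23, -18, -21, -8]
q=4: [-29, -29, -28, -31, -14]
q=5: [-35, -39, -34, -37, -24]
Optimal cycle mean attained by: cycle 2->4->2, total (-8) + (-8), length 2.
Answer: λ = -8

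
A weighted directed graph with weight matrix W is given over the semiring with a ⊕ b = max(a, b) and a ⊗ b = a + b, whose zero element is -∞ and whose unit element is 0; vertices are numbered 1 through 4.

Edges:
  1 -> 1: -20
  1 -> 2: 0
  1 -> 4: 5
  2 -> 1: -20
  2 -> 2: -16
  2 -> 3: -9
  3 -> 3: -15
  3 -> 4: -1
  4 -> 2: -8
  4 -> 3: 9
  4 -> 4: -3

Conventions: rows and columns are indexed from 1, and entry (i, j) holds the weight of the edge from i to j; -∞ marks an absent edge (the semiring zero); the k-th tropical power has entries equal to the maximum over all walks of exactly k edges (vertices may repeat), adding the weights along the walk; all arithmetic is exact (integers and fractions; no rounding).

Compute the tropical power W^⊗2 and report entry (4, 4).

W^⊗2:
  [-20, -3, 14, 2]
  [-36, -20, -24, -10]
  [-∞, -9, 8, -4]
  [-28, -11, 6, 8]
Key observation: the optimum is the walk 4->3->4, with weight 9 + (-1) = 8.
Optimal value attained by: walk 4->3->4.
Answer: (W^⊗2)[4][4] = 8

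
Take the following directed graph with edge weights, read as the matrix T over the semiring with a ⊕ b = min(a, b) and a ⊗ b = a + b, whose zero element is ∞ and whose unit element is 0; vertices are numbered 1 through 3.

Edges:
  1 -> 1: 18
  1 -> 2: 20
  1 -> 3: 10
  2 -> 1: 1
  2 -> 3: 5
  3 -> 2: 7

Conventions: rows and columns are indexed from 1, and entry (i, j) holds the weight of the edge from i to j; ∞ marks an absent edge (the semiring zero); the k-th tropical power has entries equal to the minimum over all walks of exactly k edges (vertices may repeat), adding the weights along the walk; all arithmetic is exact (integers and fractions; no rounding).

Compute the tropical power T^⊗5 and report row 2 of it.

T^⊗2:
  [21, 17, 25]
  [19, 12, 11]
  [8, ∞, 12]
T^⊗3:
  [18, 32, 22]
  [13, 18, 17]
  [26, 19, 18]
T^⊗4:
  [33, 29, 28]
  [19, 24, 23]
  [20, 25, 24]
T^⊗5:
  [30, 35, 34]
  [25, 30, 29]
  [26, 31, 30]
Answer: row 2 of T^⊗5 = [25, 30, 29]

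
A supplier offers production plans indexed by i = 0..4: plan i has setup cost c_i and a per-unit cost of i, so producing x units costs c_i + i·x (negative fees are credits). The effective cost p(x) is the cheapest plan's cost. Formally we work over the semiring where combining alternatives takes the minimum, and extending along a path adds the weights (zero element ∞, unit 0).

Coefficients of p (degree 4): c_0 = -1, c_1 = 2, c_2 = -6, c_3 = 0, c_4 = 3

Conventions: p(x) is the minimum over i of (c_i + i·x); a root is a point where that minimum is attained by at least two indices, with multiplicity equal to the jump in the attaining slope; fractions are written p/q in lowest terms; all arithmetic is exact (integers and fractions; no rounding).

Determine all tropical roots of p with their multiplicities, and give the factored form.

hull edge (i=0, c=-1) to (i=2, c=-6): slope -5/2, span 2
hull edge (i=2, c=-6) to (i=4, c=3): slope 9/2, span 2
Factored form: p(x) = 3 ⊗ (x ⊕ (-9/2)) ⊗ (x ⊕ (-9/2)) ⊗ (x ⊕ 5/2) ⊗ (x ⊕ 5/2)
Answer: roots = -9/2 (mult 2), 5/2 (mult 2)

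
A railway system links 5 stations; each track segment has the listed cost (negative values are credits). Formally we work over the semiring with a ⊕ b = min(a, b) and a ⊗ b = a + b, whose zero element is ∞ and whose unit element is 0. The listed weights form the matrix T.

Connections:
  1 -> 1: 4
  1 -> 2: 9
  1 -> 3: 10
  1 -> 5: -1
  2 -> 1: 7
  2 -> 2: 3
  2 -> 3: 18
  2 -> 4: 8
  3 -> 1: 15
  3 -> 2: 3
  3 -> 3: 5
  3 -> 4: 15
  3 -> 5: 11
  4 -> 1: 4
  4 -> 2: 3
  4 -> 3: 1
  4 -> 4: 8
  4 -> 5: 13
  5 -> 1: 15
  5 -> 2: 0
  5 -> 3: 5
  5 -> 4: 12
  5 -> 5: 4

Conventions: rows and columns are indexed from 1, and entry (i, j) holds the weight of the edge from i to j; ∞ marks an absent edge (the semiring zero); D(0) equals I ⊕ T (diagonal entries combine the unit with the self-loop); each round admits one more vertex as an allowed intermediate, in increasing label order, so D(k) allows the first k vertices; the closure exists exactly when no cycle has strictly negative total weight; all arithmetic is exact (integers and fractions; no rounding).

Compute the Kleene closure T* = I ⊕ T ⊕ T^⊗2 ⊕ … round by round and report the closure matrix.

D(0):
  [0, 9, 10, ∞, -1]
  [7, 0, 18, 8, ∞]
  [15, 3, 0, 15, 11]
  [4, 3, 1, 0, 13]
  [15, 0, 5, 12, 0]
D(1):
  [0, 9, 10, ∞, -1]
  [7, 0, 17, 8, 6]
  [15, 3, 0, 15, 11]
  [4, 3, 1, 0, 3]
  [15, 0, 5, 12, 0]
D(2):
  [0, 9, 10, 17, -1]
  [7, 0, 17, 8, 6]
  [10, 3, 0, 11, 9]
  [4, 3, 1, 0, 3]
  [7, 0, 5, 8, 0]
D(3):
  [0, 9, 10, 17, -1]
  [7, 0, 17, 8, 6]
  [10, 3, 0, 11, 9]
  [4, 3, 1, 0, 3]
  [7, 0, 5, 8, 0]
D(4):
  [0, 9, 10, 17, -1]
  [7, 0, 9, 8, 6]
  [10, 3, 0, 11, 9]
  [4, 3, 1, 0, 3]
  [7, 0, 5, 8, 0]
D(5):
  [0, -1, 4, 7, -1]
  [7, 0, 9, 8, 6]
  [10, 3, 0, 11, 9]
  [4, 3, 1, 0, 3]
  [7, 0, 5, 8, 0]
Answer: T* = [[0, -1, 4, 7, -1], [7, 0, 9, 8, 6], [10, 3, 0, 11, 9], [4, 3, 1, 0, 3], [7, 0, 5, 8, 0]]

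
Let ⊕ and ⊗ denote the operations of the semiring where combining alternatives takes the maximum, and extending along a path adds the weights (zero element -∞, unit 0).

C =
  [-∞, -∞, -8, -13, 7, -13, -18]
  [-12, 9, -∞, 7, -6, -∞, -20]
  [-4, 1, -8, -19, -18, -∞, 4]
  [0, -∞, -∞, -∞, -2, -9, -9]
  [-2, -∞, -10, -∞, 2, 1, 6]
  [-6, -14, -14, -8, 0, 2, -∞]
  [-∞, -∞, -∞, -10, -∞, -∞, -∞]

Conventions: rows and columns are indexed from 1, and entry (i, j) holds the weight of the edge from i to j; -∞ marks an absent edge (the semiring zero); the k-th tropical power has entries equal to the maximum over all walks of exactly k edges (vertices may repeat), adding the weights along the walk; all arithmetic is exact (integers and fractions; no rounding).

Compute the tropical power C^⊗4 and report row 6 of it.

C^⊗2:
  [5, -7, -3, -21, 9, 8, 13]
  [7, 18, -16, 16, 5, -2, 0]
  [-11, 10, -12, 8, 3, -17, -4]
  [-4, -23, -8, -13, 7, -1, 4]
  [0, -9, -8, -4, 5, 3, 8]
  [-2, -5, -10, -6, 2, 4, 6]
  [-10, -∞, -∞, -∞, -12, -19, -19]
C^⊗3:
  [7, 2, -1, 3, 12, 10, 15]
  [16, 27, -1, 25, 14, 7, 11]
  [8, 19, -7, 17, 6, 4, 9]
  [5, -7, -3, -6, 9, 8, 13]
  [3, 0, -5, -2, 7, 6, 11]
  [0, 4, -8, 2, 5, 6, 8]
  [-14, -33, -18, -23, -3, -11, -6]
C^⊗4:
  [10, 11, 2, 9, 14, 13, 18]
  [25, 36, 8, 34, 23, 16, 20]
  [17, 28, 0, 26, 15, 8, 12]
  [7, 2, -1, 3, 12, 10, 15]
  [5, 9, -3, 7, 10, 8, 13]
  [3, 13, -5, 11, 7, 8, 11]
  [-5, -17, -13, -16, -1, -2, 3]
Answer: row 6 of C^⊗4 = [3, 13, -5, 11, 7, 8, 11]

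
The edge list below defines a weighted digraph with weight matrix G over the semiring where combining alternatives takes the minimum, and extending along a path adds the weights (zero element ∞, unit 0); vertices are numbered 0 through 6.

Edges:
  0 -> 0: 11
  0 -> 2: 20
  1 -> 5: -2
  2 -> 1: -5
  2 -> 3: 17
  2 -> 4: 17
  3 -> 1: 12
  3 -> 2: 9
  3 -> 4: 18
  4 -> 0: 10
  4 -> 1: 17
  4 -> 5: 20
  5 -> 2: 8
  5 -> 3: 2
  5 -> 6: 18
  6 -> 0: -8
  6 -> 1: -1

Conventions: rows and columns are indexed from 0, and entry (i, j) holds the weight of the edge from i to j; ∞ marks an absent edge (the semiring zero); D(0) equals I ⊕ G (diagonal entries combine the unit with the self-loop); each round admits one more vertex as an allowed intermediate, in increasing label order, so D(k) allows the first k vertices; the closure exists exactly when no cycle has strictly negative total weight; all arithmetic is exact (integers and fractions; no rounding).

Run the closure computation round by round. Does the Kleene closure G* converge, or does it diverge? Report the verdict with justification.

D(0):
  [0, ∞, 20, ∞, ∞, ∞, ∞]
  [∞, 0, ∞, ∞, ∞, -2, ∞]
  [∞, -5, 0, 17, 17, ∞, ∞]
  [∞, 12, 9, 0, 18, ∞, ∞]
  [10, 17, ∞, ∞, 0, 20, ∞]
  [∞, ∞, 8, 2, ∞, 0, 18]
  [-8, -1, ∞, ∞, ∞, ∞, 0]
D(1):
  [0, ∞, 20, ∞, ∞, ∞, ∞]
  [∞, 0, ∞, ∞, ∞, -2, ∞]
  [∞, -5, 0, 17, 17, ∞, ∞]
  [∞, 12, 9, 0, 18, ∞, ∞]
  [10, 17, 30, ∞, 0, 20, ∞]
  [∞, ∞, 8, 2, ∞, 0, 18]
  [-8, -1, 12, ∞, ∞, ∞, 0]
D(2):
  [0, ∞, 20, ∞, ∞, ∞, ∞]
  [∞, 0, ∞, ∞, ∞, -2, ∞]
  [∞, -5, 0, 17, 17, -7, ∞]
  [∞, 12, 9, 0, 18, 10, ∞]
  [10, 17, 30, ∞, 0, 15, ∞]
  [∞, ∞, 8, 2, ∞, 0, 18]
  [-8, -1, 12, ∞, ∞, -3, 0]
D(3):
  [0, 15, 20, 37, 37, 13, ∞]
  [∞, 0, ∞, ∞, ∞, -2, ∞]
  [∞, -5, 0, 17, 17, -7, ∞]
  [∞, 4, 9, 0, 18, 2, ∞]
  [10, 17, 30, 47, 0, 15, ∞]
  [∞, 3, 8, 2, 25, 0, 18]
  [-8, -1, 12, 29, 29, -3, 0]
D(4):
  [0, 15, 20, 37, 37, 13, ∞]
  [∞, 0, ∞, ∞, ∞, -2, ∞]
  [∞, -5, 0, 17, 17, -7, ∞]
  [∞, 4, 9, 0, 18, 2, ∞]
  [10, 17, 30, 47, 0, 15, ∞]
  [∞, 3, 8, 2, 20, 0, 18]
  [-8, -1, 12, 29, 29, -3, 0]
D(5):
  [0, 15, 20, 37, 37, 13, ∞]
  [∞, 0, ∞, ∞, ∞, -2, ∞]
  [27, -5, 0, 17, 17, -7, ∞]
  [28, 4, 9, 0, 18, 2, ∞]
  [10, 17, 30, 47, 0, 15, ∞]
  [30, 3, 8, 2, 20, 0, 18]
  [-8, -1, 12, 29, 29, -3, 0]
D(6):
  [0, 15, 20, 15, 33, 13, 31]
  [28, 0, 6, 0, 18, -2, 16]
  [23, -5, 0, -5, 13, -7, 11]
  [28, 4, 9, 0, 18, 2, 20]
  [10, 17, 23, 17, 0, 15, 33]
  [30, 3, 8, 2, 20, 0, 18]
  [-8, -1, 5, -1, 17, -3, 0]
D(7):
  [0, 15, 20, 15, 33, 13, 31]
  [8, 0, 6, 0, 18, -2, 16]
  [3, -5, 0, -5, 13, -7, 11]
  [12, 4, 9, 0, 18, 2, 20]
  [10, 17, 23, 17, 0, 15, 33]
  [10, 3, 8, 2, 20, 0, 18]
  [-8, -1, 5, -1, 17, -3, 0]
Key observation: every diagonal entry stays at the unit through all rounds, so no improving cycle exists.
Answer: CONVERGES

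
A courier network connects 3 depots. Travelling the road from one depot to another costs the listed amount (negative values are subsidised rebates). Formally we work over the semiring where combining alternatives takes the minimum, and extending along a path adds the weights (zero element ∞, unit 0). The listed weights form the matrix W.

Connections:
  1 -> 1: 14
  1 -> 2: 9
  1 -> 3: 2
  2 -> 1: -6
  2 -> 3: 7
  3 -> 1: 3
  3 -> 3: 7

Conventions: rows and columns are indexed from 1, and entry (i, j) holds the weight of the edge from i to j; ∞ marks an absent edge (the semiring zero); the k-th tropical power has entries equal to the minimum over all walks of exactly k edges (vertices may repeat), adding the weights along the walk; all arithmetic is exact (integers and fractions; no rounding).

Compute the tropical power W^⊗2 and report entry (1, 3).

W^⊗2:
  [3, 23, 9]
  [8, 3, -4]
  [10, 12, 5]
Key observation: the optimum is the walk 1->3->3, with weight 2 + 7 = 9.
Optimal value attained by: walk 1->3->3.
Answer: (W^⊗2)[1][3] = 9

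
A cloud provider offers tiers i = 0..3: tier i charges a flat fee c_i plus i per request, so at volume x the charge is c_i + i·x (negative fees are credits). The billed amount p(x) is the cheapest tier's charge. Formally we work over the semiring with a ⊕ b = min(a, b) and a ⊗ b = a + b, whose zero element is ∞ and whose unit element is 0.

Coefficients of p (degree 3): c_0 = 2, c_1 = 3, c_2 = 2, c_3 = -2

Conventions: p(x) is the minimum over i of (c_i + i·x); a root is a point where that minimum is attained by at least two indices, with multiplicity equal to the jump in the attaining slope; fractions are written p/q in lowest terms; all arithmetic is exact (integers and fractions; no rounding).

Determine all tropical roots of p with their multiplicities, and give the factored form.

hull edge (i=0, c=2) to (i=3, c=-2): slope -4/3, span 3
Factored form: p(x) = -2 ⊗ (x ⊕ 4/3) ⊗ (x ⊕ 4/3) ⊗ (x ⊕ 4/3)
Answer: roots = 4/3 (mult 3)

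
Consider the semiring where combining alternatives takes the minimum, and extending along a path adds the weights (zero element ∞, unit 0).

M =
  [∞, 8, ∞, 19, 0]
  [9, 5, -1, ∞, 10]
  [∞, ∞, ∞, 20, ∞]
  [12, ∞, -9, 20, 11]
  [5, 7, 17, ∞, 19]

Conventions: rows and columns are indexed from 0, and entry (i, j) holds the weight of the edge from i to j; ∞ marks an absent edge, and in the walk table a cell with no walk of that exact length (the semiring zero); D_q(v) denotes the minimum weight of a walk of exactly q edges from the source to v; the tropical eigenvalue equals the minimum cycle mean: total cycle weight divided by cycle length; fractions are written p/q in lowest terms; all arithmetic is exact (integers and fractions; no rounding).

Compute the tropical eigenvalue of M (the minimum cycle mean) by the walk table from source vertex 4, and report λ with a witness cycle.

q=0: [∞, ∞, ∞, ∞, 0]
q=1: [5, 7, 17, ∞, 19]
q=2: [16, 12, 6, 24, 5]
q=3: [10, 12, 11, 26, 16]
q=4: [21, 17, 11, 29, 10]
q=5: [15, 17, 16, 31, 21]
Optimal cycle mean attained by: cycle 0->4->0, total 0 + 5, length 2.
Answer: λ = 5/2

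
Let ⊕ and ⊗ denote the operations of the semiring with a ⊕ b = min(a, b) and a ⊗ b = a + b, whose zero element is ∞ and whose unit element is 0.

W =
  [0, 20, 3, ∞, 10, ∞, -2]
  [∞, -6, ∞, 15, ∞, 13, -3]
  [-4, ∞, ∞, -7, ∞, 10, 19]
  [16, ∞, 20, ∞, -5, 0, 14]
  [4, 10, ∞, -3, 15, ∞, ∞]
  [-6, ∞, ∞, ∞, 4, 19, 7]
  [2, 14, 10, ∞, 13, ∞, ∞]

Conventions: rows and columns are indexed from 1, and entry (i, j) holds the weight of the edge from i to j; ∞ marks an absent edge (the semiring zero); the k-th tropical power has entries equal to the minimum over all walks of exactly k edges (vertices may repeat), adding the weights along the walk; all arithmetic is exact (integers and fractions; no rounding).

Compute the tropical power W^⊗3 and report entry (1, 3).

W^⊗2:
  [-1, 12, 3, -4, 10, 13, -2]
  [-1, -12, 7, 9, 10, 7, -9]
  [-4, 16, -1, ∞, -12, -7, -6]
  [-6, 5, 19, -8, 4, 19, 7]
  [4, 4, 7, 12, -8, -3, 2]
  [-6, 14, -3, 1, 4, 38, -8]
  [2, 8, 5, 3, 12, 20, 0]
W^⊗3:
  [-1, 6, 2, -4, -9, -4, -3]
  [-7, -18, 1, 0, 4, 1, -15]
  [-13, -2, -1, -15, -3, 9, -6]
  [-6, -1, -3, 1, -13, -8, -8]
  [-9, -2, 7, -11, 1, 12, 1]
  [-7, 6, -3, -10, -4, 1, -8]
  [1, 2, 5, -2, -2, 3, 0]
Key observation: the optimum is the walk 1->3->1->3, with weight 3 + (-4) + 3 = 2.
Optimal value attained by: walk 1->3->1->3.
Answer: (W^⊗3)[1][3] = 2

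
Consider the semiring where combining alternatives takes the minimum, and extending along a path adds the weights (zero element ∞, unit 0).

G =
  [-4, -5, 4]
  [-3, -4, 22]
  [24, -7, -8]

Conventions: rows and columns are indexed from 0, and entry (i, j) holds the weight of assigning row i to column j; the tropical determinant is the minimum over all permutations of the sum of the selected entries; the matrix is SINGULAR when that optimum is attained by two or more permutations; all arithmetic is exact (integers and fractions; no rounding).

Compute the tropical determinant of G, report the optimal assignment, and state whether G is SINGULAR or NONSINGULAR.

σ = (0, 1, 2): (-4) + (-4) + (-8) = -16
σ = (0, 2, 1): (-4) + 22 + (-7) = 11
σ = (1, 0, 2): (-5) + (-3) + (-8) = -16
σ = (1, 2, 0): (-5) + 22 + 24 = 41
σ = (2, 0, 1): 4 + (-3) + (-7) = -6
σ = (2, 1, 0): 4 + (-4) + 24 = 24
Optimal value attained by: σ = (0, 1, 2).
Answer: det⊕(G) = -16; verdict: SINGULAR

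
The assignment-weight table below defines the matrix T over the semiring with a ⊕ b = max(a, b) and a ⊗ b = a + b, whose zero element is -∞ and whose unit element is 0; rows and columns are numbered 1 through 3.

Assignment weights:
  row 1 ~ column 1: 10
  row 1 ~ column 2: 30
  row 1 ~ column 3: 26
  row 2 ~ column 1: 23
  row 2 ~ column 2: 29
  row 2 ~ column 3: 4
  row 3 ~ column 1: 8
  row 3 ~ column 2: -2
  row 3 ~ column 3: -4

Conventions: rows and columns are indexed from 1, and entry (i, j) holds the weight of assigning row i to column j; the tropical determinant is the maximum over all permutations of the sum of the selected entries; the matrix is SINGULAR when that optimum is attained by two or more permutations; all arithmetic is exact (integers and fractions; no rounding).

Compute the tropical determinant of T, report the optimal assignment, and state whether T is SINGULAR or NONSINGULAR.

σ = (1, 2, 3): 10 + 29 + (-4) = 35
σ = (1, 3, 2): 10 + 4 + (-2) = 12
σ = (2, 1, 3): 30 + 23 + (-4) = 49
σ = (2, 3, 1): 30 + 4 + 8 = 42
σ = (3, 1, 2): 26 + 23 + (-2) = 47
σ = (3, 2, 1): 26 + 29 + 8 = 63
Optimal value attained by: σ = (3, 2, 1).
Answer: det⊕(T) = 63; verdict: NONSINGULAR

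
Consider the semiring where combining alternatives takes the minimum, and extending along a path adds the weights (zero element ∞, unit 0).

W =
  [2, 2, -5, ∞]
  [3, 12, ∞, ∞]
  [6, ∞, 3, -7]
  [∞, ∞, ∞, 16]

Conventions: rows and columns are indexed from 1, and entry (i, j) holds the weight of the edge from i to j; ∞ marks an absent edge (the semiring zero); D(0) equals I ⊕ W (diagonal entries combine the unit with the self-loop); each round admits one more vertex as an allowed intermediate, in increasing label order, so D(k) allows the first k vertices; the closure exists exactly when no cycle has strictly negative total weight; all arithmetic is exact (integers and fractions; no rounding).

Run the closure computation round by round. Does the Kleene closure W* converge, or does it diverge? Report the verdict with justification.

D(0):
  [0, 2, -5, ∞]
  [3, 0, ∞, ∞]
  [6, ∞, 0, -7]
  [∞, ∞, ∞, 0]
D(1):
  [0, 2, -5, ∞]
  [3, 0, -2, ∞]
  [6, 8, 0, -7]
  [∞, ∞, ∞, 0]
D(2):
  [0, 2, -5, ∞]
  [3, 0, -2, ∞]
  [6, 8, 0, -7]
  [∞, ∞, ∞, 0]
D(3):
  [0, 2, -5, -12]
  [3, 0, -2, -9]
  [6, 8, 0, -7]
  [∞, ∞, ∞, 0]
D(4):
  [0, 2, -5, -12]
  [3, 0, -2, -9]
  [6, 8, 0, -7]
  [∞, ∞, ∞, 0]
Key observation: every diagonal entry stays at the unit through all rounds, so no improving cycle exists.
Answer: CONVERGES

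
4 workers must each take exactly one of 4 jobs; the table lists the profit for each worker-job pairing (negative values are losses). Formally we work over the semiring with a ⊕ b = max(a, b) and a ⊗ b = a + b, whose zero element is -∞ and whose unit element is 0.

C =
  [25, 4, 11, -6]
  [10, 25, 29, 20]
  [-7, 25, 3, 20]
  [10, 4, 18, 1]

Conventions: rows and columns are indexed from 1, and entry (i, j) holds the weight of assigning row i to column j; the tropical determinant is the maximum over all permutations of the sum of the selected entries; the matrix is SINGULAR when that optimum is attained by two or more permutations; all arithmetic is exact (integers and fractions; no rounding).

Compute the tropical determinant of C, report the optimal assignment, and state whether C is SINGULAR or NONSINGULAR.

σ = (1, 2, 3, 4): 25 + 25 + 3 + 1 = 54
σ = (1, 2, 4, 3): 25 + 25 + 20 + 18 = 88
σ = (1, 3, 2, 4): 25 + 29 + 25 + 1 = 80
σ = (1, 3, 4, 2): 25 + 29 + 20 + 4 = 78
σ = (1, 4, 2, 3): 25 + 20 + 25 + 18 = 88
σ = (1, 4, 3, 2): 25 + 20 + 3 + 4 = 52
σ = (2, 1, 3, 4): 4 + 10 + 3 + 1 = 18
σ = (2, 1, 4, 3): 4 + 10 + 20 + 18 = 52
σ = (2, 3, 1, 4): 4 + 29 + (-7) + 1 = 27
σ = (2, 3, 4, 1): 4 + 29 + 20 + 10 = 63
σ = (2, 4, 1, 3): 4 + 20 + (-7) + 18 = 35
σ = (2, 4, 3, 1): 4 + 20 + 3 + 10 = 37
σ = (3, 1, 2, 4): 11 + 10 + 25 + 1 = 47
σ = (3, 1, 4, 2): 11 + 10 + 20 + 4 = 45
σ = (3, 2, 1, 4): 11 + 25 + (-7) + 1 = 30
σ = (3, 2, 4, 1): 11 + 25 + 20 + 10 = 66
σ = (3, 4, 1, 2): 11 + 20 + (-7) + 4 = 28
σ = (3, 4, 2, 1): 11 + 20 + 25 + 10 = 66
σ = (4, 1, 2, 3): (-6) + 10 + 25 + 18 = 47
σ = (4, 1, 3, 2): (-6) + 10 + 3 + 4 = 11
σ = (4, 2, 1, 3): (-6) + 25 + (-7) + 18 = 30
σ = (4, 2, 3, 1): (-6) + 25 + 3 + 10 = 32
σ = (4, 3, 1, 2): (-6) + 29 + (-7) + 4 = 20
σ = (4, 3, 2, 1): (-6) + 29 + 25 + 10 = 58
Optimal value attained by: σ = (1, 2, 4, 3).
Answer: det⊕(C) = 88; verdict: SINGULAR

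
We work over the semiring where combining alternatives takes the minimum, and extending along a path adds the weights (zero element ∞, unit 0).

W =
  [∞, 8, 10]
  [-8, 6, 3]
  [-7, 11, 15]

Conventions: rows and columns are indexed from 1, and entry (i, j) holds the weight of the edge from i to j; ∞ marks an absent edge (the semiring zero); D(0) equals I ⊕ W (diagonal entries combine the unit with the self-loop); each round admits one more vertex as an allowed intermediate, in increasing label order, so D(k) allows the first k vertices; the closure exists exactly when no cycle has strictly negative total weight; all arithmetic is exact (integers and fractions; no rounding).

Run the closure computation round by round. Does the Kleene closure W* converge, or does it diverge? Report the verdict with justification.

D(0):
  [0, 8, 10]
  [-8, 0, 3]
  [-7, 11, 0]
D(1):
  [0, 8, 10]
  [-8, 0, 2]
  [-7, 1, 0]
D(2):
  [0, 8, 10]
  [-8, 0, 2]
  [-7, 1, 0]
D(3):
  [0, 8, 10]
  [-8, 0, 2]
  [-7, 1, 0]
Key observation: every diagonal entry stays at the unit through all rounds, so no improving cycle exists.
Answer: CONVERGES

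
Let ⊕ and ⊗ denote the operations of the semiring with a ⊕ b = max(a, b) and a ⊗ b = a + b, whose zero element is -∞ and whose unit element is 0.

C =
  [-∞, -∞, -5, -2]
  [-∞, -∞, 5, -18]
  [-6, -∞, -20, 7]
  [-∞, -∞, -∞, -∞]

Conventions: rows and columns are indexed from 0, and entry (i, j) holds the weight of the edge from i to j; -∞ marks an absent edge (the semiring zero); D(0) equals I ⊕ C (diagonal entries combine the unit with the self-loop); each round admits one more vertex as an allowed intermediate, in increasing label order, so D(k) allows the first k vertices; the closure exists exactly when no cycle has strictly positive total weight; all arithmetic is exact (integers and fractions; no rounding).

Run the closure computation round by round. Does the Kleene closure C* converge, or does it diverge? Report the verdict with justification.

D(0):
  [0, -∞, -5, -2]
  [-∞, 0, 5, -18]
  [-6, -∞, 0, 7]
  [-∞, -∞, -∞, 0]
D(1):
  [0, -∞, -5, -2]
  [-∞, 0, 5, -18]
  [-6, -∞, 0, 7]
  [-∞, -∞, -∞, 0]
D(2):
  [0, -∞, -5, -2]
  [-∞, 0, 5, -18]
  [-6, -∞, 0, 7]
  [-∞, -∞, -∞, 0]
D(3):
  [0, -∞, -5, 2]
  [-1, 0, 5, 12]
  [-6, -∞, 0, 7]
  [-∞, -∞, -∞, 0]
D(4):
  [0, -∞, -5, 2]
  [-1, 0, 5, 12]
  [-6, -∞, 0, 7]
  [-∞, -∞, -∞, 0]
Key observation: every diagonal entry stays at the unit through all rounds, so no improving cycle exists.
Answer: CONVERGES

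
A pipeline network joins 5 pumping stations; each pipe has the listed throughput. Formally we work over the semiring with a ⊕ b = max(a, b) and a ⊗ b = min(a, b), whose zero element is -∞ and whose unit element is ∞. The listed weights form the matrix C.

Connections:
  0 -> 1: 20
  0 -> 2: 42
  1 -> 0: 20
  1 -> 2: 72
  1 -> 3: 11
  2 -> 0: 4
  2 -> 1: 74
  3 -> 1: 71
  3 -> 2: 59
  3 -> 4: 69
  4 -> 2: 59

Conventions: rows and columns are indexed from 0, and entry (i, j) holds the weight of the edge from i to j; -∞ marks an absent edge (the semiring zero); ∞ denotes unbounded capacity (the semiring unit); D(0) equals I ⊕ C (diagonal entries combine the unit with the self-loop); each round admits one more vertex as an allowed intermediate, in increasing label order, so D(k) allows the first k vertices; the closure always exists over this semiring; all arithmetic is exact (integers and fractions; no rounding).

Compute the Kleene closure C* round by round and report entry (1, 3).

D(0):
  [∞, 20, 42, -∞, -∞]
  [20, ∞, 72, 11, -∞]
  [4, 74, ∞, -∞, -∞]
  [-∞, 71, 59, ∞, 69]
  [-∞, -∞, 59, -∞, ∞]
D(1):
  [∞, 20, 42, -∞, -∞]
  [20, ∞, 72, 11, -∞]
  [4, 74, ∞, -∞, -∞]
  [-∞, 71, 59, ∞, 69]
  [-∞, -∞, 59, -∞, ∞]
D(2):
  [∞, 20, 42, 11, -∞]
  [20, ∞, 72, 11, -∞]
  [20, 74, ∞, 11, -∞]
  [20, 71, 71, ∞, 69]
  [-∞, -∞, 59, -∞, ∞]
D(3):
  [∞, 42, 42, 11, -∞]
  [20, ∞, 72, 11, -∞]
  [20, 74, ∞, 11, -∞]
  [20, 71, 71, ∞, 69]
  [20, 59, 59, 11, ∞]
D(4):
  [∞, 42, 42, 11, 11]
  [20, ∞, 72, 11, 11]
  [20, 74, ∞, 11, 11]
  [20, 71, 71, ∞, 69]
  [20, 59, 59, 11, ∞]
D(5):
  [∞, 42, 42, 11, 11]
  [20, ∞, 72, 11, 11]
  [20, 74, ∞, 11, 11]
  [20, 71, 71, ∞, 69]
  [20, 59, 59, 11, ∞]
Answer: C*[1][3] = 11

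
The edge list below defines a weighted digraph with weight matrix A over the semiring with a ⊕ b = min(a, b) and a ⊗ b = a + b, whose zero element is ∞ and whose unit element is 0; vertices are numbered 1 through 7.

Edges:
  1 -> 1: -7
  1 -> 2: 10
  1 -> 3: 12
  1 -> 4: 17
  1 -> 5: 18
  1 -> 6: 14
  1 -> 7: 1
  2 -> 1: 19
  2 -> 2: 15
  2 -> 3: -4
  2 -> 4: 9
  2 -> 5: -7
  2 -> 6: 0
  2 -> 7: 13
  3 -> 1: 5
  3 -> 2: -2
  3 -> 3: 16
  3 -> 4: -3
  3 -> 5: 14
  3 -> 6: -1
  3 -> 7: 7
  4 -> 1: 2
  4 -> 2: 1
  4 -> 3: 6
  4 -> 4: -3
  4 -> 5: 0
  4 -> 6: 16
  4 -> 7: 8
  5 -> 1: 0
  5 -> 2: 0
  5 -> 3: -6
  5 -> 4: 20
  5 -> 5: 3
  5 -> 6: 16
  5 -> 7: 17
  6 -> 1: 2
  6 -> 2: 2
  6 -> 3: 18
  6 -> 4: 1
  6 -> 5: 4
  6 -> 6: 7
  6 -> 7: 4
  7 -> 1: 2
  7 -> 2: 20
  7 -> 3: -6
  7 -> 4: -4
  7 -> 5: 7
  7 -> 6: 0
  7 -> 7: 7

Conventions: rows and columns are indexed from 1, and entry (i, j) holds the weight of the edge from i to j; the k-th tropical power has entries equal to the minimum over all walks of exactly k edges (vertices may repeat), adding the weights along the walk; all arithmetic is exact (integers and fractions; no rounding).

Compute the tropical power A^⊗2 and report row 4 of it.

A^⊗2:
  [-14, 3, -5, -3, 3, 1, -6]
  [-7, -7, -13, -7, -4, -5, 3]
  [-2, -2, -6, -6, -9, -2, 3]
  [-5, -2, -6, -6, -6, 1, 3]
  [-7, -8, -4, -9, -7, -7, 1]
  [-5, 2, -2, -2, -5, 2, 3]
  [-5, -8, 1, -9, -4, -7, 1]
Answer: row 4 of A^⊗2 = [-5, -2, -6, -6, -6, 1, 3]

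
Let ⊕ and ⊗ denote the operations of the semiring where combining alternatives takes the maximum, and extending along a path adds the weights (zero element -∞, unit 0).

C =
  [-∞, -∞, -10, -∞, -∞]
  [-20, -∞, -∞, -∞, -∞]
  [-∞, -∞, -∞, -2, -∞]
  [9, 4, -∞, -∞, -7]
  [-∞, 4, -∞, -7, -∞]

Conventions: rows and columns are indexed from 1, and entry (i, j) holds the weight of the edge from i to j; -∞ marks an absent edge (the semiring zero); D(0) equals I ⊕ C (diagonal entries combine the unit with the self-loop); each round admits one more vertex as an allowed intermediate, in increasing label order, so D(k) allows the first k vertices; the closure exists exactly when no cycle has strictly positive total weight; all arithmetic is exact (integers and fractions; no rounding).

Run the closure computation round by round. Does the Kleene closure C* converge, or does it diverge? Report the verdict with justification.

D(0):
  [0, -∞, -10, -∞, -∞]
  [-20, 0, -∞, -∞, -∞]
  [-∞, -∞, 0, -2, -∞]
  [9, 4, -∞, 0, -7]
  [-∞, 4, -∞, -7, 0]
D(1):
  [0, -∞, -10, -∞, -∞]
  [-20, 0, -30, -∞, -∞]
  [-∞, -∞, 0, -2, -∞]
  [9, 4, -1, 0, -7]
  [-∞, 4, -∞, -7, 0]
D(2):
  [0, -∞, -10, -∞, -∞]
  [-20, 0, -30, -∞, -∞]
  [-∞, -∞, 0, -2, -∞]
  [9, 4, -1, 0, -7]
  [-16, 4, -26, -7, 0]
D(3):
  [0, -∞, -10, -12, -∞]
  [-20, 0, -30, -32, -∞]
  [-∞, -∞, 0, -2, -∞]
  [9, 4, -1, 0, -7]
  [-16, 4, -26, -7, 0]
D(4):
  [0, -8, -10, -12, -19]
  [-20, 0, -30, -32, -39]
  [7, 2, 0, -2, -9]
  [9, 4, -1, 0, -7]
  [2, 4, -8, -7, 0]
D(5):
  [0, -8, -10, -12, -19]
  [-20, 0, -30, -32, -39]
  [7, 2, 0, -2, -9]
  [9, 4, -1, 0, -7]
  [2, 4, -8, -7, 0]
Key observation: every diagonal entry stays at the unit through all rounds, so no improving cycle exists.
Answer: CONVERGES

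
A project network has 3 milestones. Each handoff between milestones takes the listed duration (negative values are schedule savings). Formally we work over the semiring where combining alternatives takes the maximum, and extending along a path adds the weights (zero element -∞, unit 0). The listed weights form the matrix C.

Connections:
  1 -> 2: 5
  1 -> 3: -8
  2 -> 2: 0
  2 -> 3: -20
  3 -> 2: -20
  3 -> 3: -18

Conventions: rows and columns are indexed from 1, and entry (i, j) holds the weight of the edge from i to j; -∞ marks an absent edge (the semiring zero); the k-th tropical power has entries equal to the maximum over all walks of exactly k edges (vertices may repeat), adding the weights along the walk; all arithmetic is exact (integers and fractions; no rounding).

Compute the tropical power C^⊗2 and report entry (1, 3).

C^⊗2:
  [-∞, 5, -15]
  [-∞, 0, -20]
  [-∞, -20, -36]
Key observation: the optimum is the walk 1->2->3, with weight 5 + (-20) = -15.
Optimal value attained by: walk 1->2->3.
Answer: (C^⊗2)[1][3] = -15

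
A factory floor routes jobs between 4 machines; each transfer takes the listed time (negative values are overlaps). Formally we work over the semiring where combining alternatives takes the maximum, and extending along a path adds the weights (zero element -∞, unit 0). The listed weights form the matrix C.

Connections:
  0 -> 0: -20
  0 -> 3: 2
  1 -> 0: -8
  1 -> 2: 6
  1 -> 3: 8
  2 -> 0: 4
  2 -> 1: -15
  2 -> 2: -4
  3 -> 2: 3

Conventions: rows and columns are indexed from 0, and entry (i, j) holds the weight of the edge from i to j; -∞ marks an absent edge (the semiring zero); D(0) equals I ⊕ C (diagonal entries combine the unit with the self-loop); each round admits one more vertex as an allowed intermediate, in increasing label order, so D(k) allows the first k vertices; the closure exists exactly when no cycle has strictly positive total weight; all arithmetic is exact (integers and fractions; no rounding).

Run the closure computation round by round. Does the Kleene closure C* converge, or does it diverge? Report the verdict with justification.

D(0):
  [0, -∞, -∞, 2]
  [-8, 0, 6, 8]
  [4, -15, 0, -∞]
  [-∞, -∞, 3, 0]
D(1):
  [0, -∞, -∞, 2]
  [-8, 0, 6, 8]
  [4, -15, 0, 6]
  [-∞, -∞, 3, 0]
D(2):
  [0, -∞, -∞, 2]
  [-8, 0, 6, 8]
  [4, -15, 0, 6]
  [-∞, -∞, 3, 0]
Detection: at round 3, diagonal entry (3, 3) turns strictly positive.
Key observation: the cycle 3->2->0->3 has total weight 3 + 4 + 2, which is strictly positive.
Answer: DIVERGES — positive cycle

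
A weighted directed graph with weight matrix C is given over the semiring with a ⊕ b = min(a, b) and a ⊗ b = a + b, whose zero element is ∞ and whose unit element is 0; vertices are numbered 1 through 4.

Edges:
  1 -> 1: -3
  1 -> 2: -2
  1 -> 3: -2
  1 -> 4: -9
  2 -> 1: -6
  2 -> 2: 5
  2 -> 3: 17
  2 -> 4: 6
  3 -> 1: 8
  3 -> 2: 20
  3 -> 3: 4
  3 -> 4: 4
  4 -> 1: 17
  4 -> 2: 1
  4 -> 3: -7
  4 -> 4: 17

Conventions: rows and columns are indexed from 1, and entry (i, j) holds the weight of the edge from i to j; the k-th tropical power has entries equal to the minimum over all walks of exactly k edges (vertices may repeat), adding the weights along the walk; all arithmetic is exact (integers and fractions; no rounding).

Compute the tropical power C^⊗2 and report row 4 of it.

C^⊗2:
  [-8, -8, -16, -12]
  [-9, -8, -8, -15]
  [5, 5, -3, -1]
  [-5, 6, -3, -3]
Answer: row 4 of C^⊗2 = [-5, 6, -3, -3]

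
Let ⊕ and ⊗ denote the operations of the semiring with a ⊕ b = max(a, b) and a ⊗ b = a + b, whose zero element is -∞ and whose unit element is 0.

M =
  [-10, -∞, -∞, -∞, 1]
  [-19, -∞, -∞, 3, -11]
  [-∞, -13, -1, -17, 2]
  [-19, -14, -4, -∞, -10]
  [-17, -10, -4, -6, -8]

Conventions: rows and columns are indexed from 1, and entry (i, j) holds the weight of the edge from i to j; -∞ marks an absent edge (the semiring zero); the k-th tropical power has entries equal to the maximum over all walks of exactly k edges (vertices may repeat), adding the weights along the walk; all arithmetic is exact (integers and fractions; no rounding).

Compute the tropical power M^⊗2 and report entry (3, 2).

M^⊗2:
  [-16, -9, -3, -5, -7]
  [-16, -11, -1, -17, -7]
  [-15, -8, -2, -4, 1]
  [-27, -17, -5, -11, -2]
  [-25, -17, -5, -7, -2]
Key observation: the optimum is the walk 3->5->2, with weight 2 + (-10) = -8.
Optimal value attained by: walk 3->5->2.
Answer: (M^⊗2)[3][2] = -8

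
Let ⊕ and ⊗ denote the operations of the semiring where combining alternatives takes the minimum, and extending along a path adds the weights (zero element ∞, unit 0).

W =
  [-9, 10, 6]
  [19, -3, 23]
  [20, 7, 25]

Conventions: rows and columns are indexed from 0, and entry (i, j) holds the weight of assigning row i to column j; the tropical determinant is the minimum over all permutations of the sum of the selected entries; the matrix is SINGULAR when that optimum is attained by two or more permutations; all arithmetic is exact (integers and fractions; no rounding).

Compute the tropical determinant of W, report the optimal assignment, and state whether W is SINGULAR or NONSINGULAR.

σ = (0, 1, 2): (-9) + (-3) + 25 = 13
σ = (0, 2, 1): (-9) + 23 + 7 = 21
σ = (1, 0, 2): 10 + 19 + 25 = 54
σ = (1, 2, 0): 10 + 23 + 20 = 53
σ = (2, 0, 1): 6 + 19 + 7 = 32
σ = (2, 1, 0): 6 + (-3) + 20 = 23
Optimal value attained by: σ = (0, 1, 2).
Answer: det⊕(W) = 13; verdict: NONSINGULAR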